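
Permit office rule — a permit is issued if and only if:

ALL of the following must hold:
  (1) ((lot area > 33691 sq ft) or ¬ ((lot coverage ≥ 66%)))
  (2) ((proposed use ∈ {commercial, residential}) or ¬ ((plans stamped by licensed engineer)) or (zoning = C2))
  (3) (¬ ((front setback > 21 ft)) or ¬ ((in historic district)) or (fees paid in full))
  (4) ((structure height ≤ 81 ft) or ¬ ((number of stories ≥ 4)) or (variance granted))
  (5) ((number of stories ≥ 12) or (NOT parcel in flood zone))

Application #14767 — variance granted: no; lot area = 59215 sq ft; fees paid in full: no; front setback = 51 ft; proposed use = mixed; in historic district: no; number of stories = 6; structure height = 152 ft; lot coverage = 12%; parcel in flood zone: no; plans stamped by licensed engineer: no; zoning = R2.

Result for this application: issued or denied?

Denied

Atomic conditions:
  lot area > 33691 sq ft: 59215 > 33691 is true
  lot coverage ≥ 66%: 12 ≥ 66 is false
  proposed use ∈ {commercial, residential}: mixed is not in the set → false
  plans stamped by licensed engineer: no → false
  zoning = C2: R2 == C2 is false
  front setback > 21 ft: 51 > 21 is true
  in historic district: no → false
  fees paid in full: no → false
  structure height ≤ 81 ft: 152 ≤ 81 is false
  number of stories ≥ 4: 6 ≥ 4 is true
  variance granted: no → false
  number of stories ≥ 12: 6 ≥ 12 is false
  NOT parcel in flood zone: no → true
Combine:
[1.2] NOT false = true
[1] true OR true = true
[2.2] NOT false = true
[2] false OR true OR false = true
[3.1] NOT true = false
[3.2] NOT false = true
[3] false OR true OR false = true
[4.2] NOT true = false
[4] false OR false OR false = false
[5] false OR true = true
[root] true AND true AND true AND false AND true = false
Overall: false → denied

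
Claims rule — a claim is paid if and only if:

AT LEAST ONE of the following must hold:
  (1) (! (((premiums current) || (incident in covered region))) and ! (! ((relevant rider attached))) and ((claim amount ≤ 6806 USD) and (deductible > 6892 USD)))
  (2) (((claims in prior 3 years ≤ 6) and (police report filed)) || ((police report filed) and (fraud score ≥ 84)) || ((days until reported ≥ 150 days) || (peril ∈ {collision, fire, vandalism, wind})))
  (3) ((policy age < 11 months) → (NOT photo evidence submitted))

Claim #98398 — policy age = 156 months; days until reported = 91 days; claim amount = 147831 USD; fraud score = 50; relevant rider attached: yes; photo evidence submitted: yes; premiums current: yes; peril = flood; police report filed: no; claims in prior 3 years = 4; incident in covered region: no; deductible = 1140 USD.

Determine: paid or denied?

Atomic conditions:
  premiums current: yes → true
  incident in covered region: no → false
  relevant rider attached: yes → true
  claim amount ≤ 6806 USD: 147831 ≤ 6806 is false
  deductible > 6892 USD: 1140 > 6892 is false
  claims in prior 3 years ≤ 6: 4 ≤ 6 is true
  police report filed: no → false
  fraud score ≥ 84: 50 ≥ 84 is false
  days until reported ≥ 150 days: 91 ≥ 150 is false
  peril ∈ {collision, fire, vandalism, wind}: flood is not in the set → false
  policy age < 11 months: 156 < 11 is false
  NOT photo evidence submitted: yes → false
Combine:
[1.1.1] true OR false = true
[1.1] NOT true = false
[1.2.1] NOT true = false
[1.2] NOT false = true
[1.3] false AND false = false
[1] false AND true AND false = false
[2.1] true AND false = false
[2.2] false AND false = false
[2.3] false OR false = false
[2] false OR false OR false = false
[3] false → false (antecedent false ⇒ implication holds) = true
[root] false OR false OR true = true
Overall: true → paid

Paid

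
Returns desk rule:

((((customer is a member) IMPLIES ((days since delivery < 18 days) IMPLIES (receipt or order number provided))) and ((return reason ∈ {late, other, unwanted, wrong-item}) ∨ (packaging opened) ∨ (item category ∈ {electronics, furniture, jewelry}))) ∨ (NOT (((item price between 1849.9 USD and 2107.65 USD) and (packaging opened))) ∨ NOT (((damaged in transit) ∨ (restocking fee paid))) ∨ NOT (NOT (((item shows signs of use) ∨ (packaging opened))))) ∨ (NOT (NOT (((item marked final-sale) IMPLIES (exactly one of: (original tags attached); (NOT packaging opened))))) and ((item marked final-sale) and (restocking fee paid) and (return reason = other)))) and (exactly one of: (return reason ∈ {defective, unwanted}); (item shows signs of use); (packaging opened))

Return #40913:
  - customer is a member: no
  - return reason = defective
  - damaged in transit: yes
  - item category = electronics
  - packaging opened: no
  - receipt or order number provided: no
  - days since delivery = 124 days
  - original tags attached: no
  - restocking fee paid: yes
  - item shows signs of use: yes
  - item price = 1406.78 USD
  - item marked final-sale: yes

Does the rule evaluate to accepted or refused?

Atomic conditions:
  customer is a member: no → false
  days since delivery < 18 days: 124 < 18 is false
  receipt or order number provided: no → false
  return reason ∈ {late, other, unwanted, wrong-item}: defective is not in the set → false
  packaging opened: no → false
  item category ∈ {electronics, furniture, jewelry}: electronics is in the set → true
  item price between 1849.9 USD and 2107.65 USD: 1406.78 in [1849.9, 2107.65] is false
  damaged in transit: yes → true
  restocking fee paid: yes → true
  item shows signs of use: yes → true
  item marked final-sale: yes → true
  original tags attached: no → false
  NOT packaging opened: no → true
  return reason = other: defective == other is false
  return reason ∈ {defective, unwanted}: defective is in the set → true
Combine:
[1.1.1.2] false → false (antecedent false ⇒ implication holds) = true
[1.1.1] false → true (antecedent false ⇒ implication holds) = true
[1.1.2] false OR false OR true = true
[1.1] true AND true = true
[1.2.1.1] false AND false = false
[1.2.1] NOT false = true
[1.2.2.1] true OR true = true
[1.2.2] NOT true = false
[1.2.3.1.1] true OR false = true
[1.2.3.1] NOT true = false
[1.2.3] NOT false = true
[1.2] true OR false OR true = true
[1.3.1.1.1.2] exactly-one(false, true) = true
[1.3.1.1.1] true → true = true
[1.3.1.1] NOT true = false
[1.3.1] NOT false = true
[1.3.2] true AND true AND false = false
[1.3] true AND false = false
[1] true OR true OR false = true
[2] exactly-one(true, true, false) = false
[root] true AND false = false
Overall: false → refused

Refused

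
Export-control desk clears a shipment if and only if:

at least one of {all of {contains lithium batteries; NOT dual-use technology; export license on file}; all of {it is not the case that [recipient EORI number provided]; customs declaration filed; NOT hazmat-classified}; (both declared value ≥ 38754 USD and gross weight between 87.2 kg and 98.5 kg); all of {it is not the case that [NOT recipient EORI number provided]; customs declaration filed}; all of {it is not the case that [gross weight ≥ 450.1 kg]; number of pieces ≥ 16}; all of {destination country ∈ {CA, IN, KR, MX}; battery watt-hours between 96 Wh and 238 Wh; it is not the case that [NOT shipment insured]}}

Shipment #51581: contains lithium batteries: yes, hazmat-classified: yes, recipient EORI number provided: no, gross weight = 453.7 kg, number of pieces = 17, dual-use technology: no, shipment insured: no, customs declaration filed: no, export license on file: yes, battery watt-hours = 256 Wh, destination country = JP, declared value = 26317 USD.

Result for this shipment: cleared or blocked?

Cleared

Atomic conditions:
  contains lithium batteries: yes → true
  NOT dual-use technology: no → true
  export license on file: yes → true
  recipient EORI number provided: no → false
  customs declaration filed: no → false
  NOT hazmat-classified: yes → false
  declared value ≥ 38754 USD: 26317 ≥ 38754 is false
  gross weight between 87.2 kg and 98.5 kg: 453.7 in [87.2, 98.5] is false
  NOT recipient EORI number provided: no → true
  gross weight ≥ 450.1 kg: 453.7 ≥ 450.1 is true
  number of pieces ≥ 16: 17 ≥ 16 is true
  destination country ∈ {CA, IN, KR, MX}: JP is not in the set → false
  battery watt-hours between 96 Wh and 238 Wh: 256 in [96, 238] is false
  NOT shipment insured: no → true
Combine:
[1] true AND true AND true = true
[2.1] NOT false = true
[2] true AND false AND false = false
[3] false AND false = false
[4.1] NOT true = false
[4] false AND false = false
[5.1] NOT true = false
[5] false AND true = false
[6.3] NOT true = false
[6] false AND false AND false = false
[root] true OR false OR false OR false OR false OR false = true
Overall: true → cleared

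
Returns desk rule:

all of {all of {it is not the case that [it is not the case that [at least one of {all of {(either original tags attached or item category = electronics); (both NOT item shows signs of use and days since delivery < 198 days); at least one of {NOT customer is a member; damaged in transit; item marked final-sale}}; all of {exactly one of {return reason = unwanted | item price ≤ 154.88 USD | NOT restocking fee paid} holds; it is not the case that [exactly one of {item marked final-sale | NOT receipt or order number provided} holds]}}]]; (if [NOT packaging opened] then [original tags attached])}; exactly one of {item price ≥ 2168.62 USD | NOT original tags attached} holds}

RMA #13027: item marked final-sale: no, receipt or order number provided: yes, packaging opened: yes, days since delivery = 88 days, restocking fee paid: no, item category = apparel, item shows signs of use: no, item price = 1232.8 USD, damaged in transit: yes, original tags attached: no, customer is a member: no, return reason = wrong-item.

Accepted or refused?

Atomic conditions:
  original tags attached: no → false
  item category = electronics: apparel == electronics is false
  NOT item shows signs of use: no → true
  days since delivery < 198 days: 88 < 198 is true
  NOT customer is a member: no → true
  damaged in transit: yes → true
  item marked final-sale: no → false
  return reason = unwanted: wrong-item == unwanted is false
  item price ≤ 154.88 USD: 1232.8 ≤ 154.88 is false
  NOT restocking fee paid: no → true
  NOT receipt or order number provided: yes → false
  NOT packaging opened: yes → false
  item price ≥ 2168.62 USD: 1232.8 ≥ 2168.62 is false
  NOT original tags attached: no → true
Combine:
[1.1.1.1.1.1] false OR false = false
[1.1.1.1.1.2] true AND true = true
[1.1.1.1.1.3] true OR true OR false = true
[1.1.1.1.1] false AND true AND true = false
[1.1.1.1.2.1] exactly-one(false, false, true) = true
[1.1.1.1.2.2.1] exactly-one(false, false) = false
[1.1.1.1.2.2] NOT false = true
[1.1.1.1.2] true AND true = true
[1.1.1.1] false OR true = true
[1.1.1] NOT true = false
[1.1] NOT false = true
[1.2] false → false (antecedent false ⇒ implication holds) = true
[1] true AND true = true
[2] exactly-one(false, true) = true
[root] true AND true = true
Overall: true → accepted

Accepted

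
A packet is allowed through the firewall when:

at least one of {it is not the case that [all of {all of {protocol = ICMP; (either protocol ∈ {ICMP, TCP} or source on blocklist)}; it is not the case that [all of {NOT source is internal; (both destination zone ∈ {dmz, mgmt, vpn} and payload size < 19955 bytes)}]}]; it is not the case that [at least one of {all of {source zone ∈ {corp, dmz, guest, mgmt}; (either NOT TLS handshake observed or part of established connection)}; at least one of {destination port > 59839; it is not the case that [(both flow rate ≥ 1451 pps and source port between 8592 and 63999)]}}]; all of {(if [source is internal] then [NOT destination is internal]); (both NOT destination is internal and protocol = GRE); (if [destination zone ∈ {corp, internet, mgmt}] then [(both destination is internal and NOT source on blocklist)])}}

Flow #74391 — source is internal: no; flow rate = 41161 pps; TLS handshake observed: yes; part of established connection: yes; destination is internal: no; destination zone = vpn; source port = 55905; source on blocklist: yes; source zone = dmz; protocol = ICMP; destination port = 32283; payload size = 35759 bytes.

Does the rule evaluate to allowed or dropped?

Dropped

Atomic conditions:
  protocol = ICMP: ICMP == ICMP is true
  protocol ∈ {ICMP, TCP}: ICMP is in the set → true
  source on blocklist: yes → true
  NOT source is internal: no → true
  destination zone ∈ {dmz, mgmt, vpn}: vpn is in the set → true
  payload size < 19955 bytes: 35759 < 19955 is false
  source zone ∈ {corp, dmz, guest, mgmt}: dmz is in the set → true
  NOT TLS handshake observed: yes → false
  part of established connection: yes → true
  destination port > 59839: 32283 > 59839 is false
  flow rate ≥ 1451 pps: 41161 ≥ 1451 is true
  source port between 8592 and 63999: 55905 in [8592, 63999] is true
  source is internal: no → false
  NOT destination is internal: no → true
  protocol = GRE: ICMP == GRE is false
  destination zone ∈ {corp, internet, mgmt}: vpn is not in the set → false
  destination is internal: no → false
  NOT source on blocklist: yes → false
Combine:
[1.1.1.2] true OR true = true
[1.1.1] true AND true = true
[1.1.2.1.2] true AND false = false
[1.1.2.1] true AND false = false
[1.1.2] NOT false = true
[1.1] true AND true = true
[1] NOT true = false
[2.1.1.2] false OR true = true
[2.1.1] true AND true = true
[2.1.2.2.1] true AND true = true
[2.1.2.2] NOT true = false
[2.1.2] false OR false = false
[2.1] true OR false = true
[2] NOT true = false
[3.1] false → true (antecedent false ⇒ implication holds) = true
[3.2] true AND false = false
[3.3.2] false AND false = false
[3.3] false → false (antecedent false ⇒ implication holds) = true
[3] true AND false AND true = false
[root] false OR false OR false = false
Overall: false → dropped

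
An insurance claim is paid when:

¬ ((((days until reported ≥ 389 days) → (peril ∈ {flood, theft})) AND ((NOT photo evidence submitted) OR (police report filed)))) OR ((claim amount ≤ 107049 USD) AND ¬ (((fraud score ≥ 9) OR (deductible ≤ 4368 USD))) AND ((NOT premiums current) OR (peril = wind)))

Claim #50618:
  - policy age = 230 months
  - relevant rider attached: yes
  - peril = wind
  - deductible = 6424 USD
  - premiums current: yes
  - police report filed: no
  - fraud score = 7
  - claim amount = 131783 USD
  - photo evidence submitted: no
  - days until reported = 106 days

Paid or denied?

Atomic conditions:
  days until reported ≥ 389 days: 106 ≥ 389 is false
  peril ∈ {flood, theft}: wind is not in the set → false
  NOT photo evidence submitted: no → true
  police report filed: no → false
  claim amount ≤ 107049 USD: 131783 ≤ 107049 is false
  fraud score ≥ 9: 7 ≥ 9 is false
  deductible ≤ 4368 USD: 6424 ≤ 4368 is false
  NOT premiums current: yes → false
  peril = wind: wind == wind is true
Combine:
[1.1.1] false → false (antecedent false ⇒ implication holds) = true
[1.1.2] true OR false = true
[1.1] true AND true = true
[1] NOT true = false
[2.2.1] false OR false = false
[2.2] NOT false = true
[2.3] false OR true = true
[2] false AND true AND true = false
[root] false OR false = false
Overall: false → denied

Denied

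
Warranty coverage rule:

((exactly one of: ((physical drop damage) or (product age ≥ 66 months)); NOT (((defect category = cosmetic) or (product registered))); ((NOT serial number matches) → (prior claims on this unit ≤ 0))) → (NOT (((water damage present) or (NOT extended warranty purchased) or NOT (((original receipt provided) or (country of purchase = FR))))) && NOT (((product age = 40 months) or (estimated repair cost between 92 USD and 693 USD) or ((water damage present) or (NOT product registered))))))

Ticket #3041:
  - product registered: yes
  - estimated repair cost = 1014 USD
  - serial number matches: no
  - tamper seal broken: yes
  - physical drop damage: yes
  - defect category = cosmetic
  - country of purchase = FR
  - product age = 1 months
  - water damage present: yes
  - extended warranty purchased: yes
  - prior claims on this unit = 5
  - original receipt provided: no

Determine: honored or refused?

Refused

Atomic conditions:
  physical drop damage: yes → true
  product age ≥ 66 months: 1 ≥ 66 is false
  defect category = cosmetic: cosmetic == cosmetic is true
  product registered: yes → true
  NOT serial number matches: no → true
  prior claims on this unit ≤ 0: 5 ≤ 0 is false
  water damage present: yes → true
  NOT extended warranty purchased: yes → false
  original receipt provided: no → false
  country of purchase = FR: FR == FR is true
  product age = 40 months: 1 == 40 is false
  estimated repair cost between 92 USD and 693 USD: 1014 in [92, 693] is false
  NOT product registered: yes → false
Combine:
[1.1] true OR false = true
[1.2.1] true OR true = true
[1.2] NOT true = false
[1.3] true → false = false
[1] exactly-one(true, false, false) = true
[2.1.1.3.1] false OR true = true
[2.1.1.3] NOT true = false
[2.1.1] true OR false OR false = true
[2.1] NOT true = false
[2.2.1.3] true OR false = true
[2.2.1] false OR false OR true = true
[2.2] NOT true = false
[2] false AND false = false
[root] true → false = false
Overall: false → refused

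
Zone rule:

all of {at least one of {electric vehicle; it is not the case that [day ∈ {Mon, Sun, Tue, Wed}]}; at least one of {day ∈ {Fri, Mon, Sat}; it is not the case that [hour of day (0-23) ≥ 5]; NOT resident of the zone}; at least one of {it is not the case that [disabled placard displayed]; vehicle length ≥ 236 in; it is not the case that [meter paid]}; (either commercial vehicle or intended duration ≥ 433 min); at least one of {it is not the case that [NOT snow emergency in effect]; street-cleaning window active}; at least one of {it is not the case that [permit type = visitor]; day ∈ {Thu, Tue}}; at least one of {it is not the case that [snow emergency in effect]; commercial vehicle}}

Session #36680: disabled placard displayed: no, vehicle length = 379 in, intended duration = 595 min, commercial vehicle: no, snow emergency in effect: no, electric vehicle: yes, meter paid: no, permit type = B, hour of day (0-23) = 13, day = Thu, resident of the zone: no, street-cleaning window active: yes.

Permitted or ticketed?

Atomic conditions:
  electric vehicle: yes → true
  day ∈ {Mon, Sun, Tue, Wed}: Thu is not in the set → false
  day ∈ {Fri, Mon, Sat}: Thu is not in the set → false
  hour of day (0-23) ≥ 5: 13 ≥ 5 is true
  NOT resident of the zone: no → true
  disabled placard displayed: no → false
  vehicle length ≥ 236 in: 379 ≥ 236 is true
  meter paid: no → false
  commercial vehicle: no → false
  intended duration ≥ 433 min: 595 ≥ 433 is true
  NOT snow emergency in effect: no → true
  street-cleaning window active: yes → true
  permit type = visitor: B == visitor is false
  day ∈ {Thu, Tue}: Thu is in the set → true
  snow emergency in effect: no → false
Combine:
[1.2] NOT false = true
[1] true OR true = true
[2.2] NOT true = false
[2] false OR false OR true = true
[3.1] NOT false = true
[3.3] NOT false = true
[3] true OR true OR true = true
[4] false OR true = true
[5.1] NOT true = false
[5] false OR true = true
[6.1] NOT false = true
[6] true OR true = true
[7.1] NOT false = true
[7] true OR false = true
[root] true AND true AND true AND true AND true AND true AND true = true
Overall: true → permitted

Permitted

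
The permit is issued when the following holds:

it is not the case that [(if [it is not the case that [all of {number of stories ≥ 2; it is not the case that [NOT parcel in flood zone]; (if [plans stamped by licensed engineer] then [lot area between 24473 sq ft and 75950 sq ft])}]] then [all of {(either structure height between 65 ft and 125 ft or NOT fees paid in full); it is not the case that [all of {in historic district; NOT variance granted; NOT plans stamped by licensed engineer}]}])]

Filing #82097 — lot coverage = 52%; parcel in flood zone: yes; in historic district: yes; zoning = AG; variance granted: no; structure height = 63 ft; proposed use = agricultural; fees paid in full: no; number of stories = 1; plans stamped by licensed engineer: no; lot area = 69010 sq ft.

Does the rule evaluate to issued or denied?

Issued

Atomic conditions:
  number of stories ≥ 2: 1 ≥ 2 is false
  NOT parcel in flood zone: yes → false
  plans stamped by licensed engineer: no → false
  lot area between 24473 sq ft and 75950 sq ft: 69010 in [24473, 75950] is true
  structure height between 65 ft and 125 ft: 63 in [65, 125] is false
  NOT fees paid in full: no → true
  in historic district: yes → true
  NOT variance granted: no → true
  NOT plans stamped by licensed engineer: no → true
Combine:
[1.1.1.2] NOT false = true
[1.1.1.3] false → true (antecedent false ⇒ implication holds) = true
[1.1.1] false AND true AND true = false
[1.1] NOT false = true
[1.2.1] false OR true = true
[1.2.2.1] true AND true AND true = true
[1.2.2] NOT true = false
[1.2] true AND false = false
[1] true → false = false
[root] NOT false = true
Overall: true → issued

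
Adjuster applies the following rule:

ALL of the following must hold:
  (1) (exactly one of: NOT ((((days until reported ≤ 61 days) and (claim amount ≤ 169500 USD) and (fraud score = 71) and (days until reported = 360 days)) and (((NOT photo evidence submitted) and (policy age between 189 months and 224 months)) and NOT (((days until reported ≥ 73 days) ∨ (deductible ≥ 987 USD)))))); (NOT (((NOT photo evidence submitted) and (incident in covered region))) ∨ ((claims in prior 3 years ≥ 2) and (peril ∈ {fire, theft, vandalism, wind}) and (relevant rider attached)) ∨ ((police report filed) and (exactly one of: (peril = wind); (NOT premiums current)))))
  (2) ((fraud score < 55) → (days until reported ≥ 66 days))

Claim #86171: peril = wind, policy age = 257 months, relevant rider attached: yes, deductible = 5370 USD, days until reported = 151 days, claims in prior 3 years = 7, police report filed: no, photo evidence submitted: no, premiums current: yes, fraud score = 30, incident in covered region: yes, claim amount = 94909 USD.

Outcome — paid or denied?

Atomic conditions:
  days until reported ≤ 61 days: 151 ≤ 61 is false
  claim amount ≤ 169500 USD: 94909 ≤ 169500 is true
  fraud score = 71: 30 == 71 is false
  days until reported = 360 days: 151 == 360 is false
  NOT photo evidence submitted: no → true
  policy age between 189 months and 224 months: 257 in [189, 224] is false
  days until reported ≥ 73 days: 151 ≥ 73 is true
  deductible ≥ 987 USD: 5370 ≥ 987 is true
  incident in covered region: yes → true
  claims in prior 3 years ≥ 2: 7 ≥ 2 is true
  peril ∈ {fire, theft, vandalism, wind}: wind is in the set → true
  relevant rider attached: yes → true
  police report filed: no → false
  peril = wind: wind == wind is true
  NOT premiums current: yes → false
  fraud score < 55: 30 < 55 is true
  days until reported ≥ 66 days: 151 ≥ 66 is true
Combine:
[1.1.1.1] false AND true AND false AND false = false
[1.1.1.2.1] true AND false = false
[1.1.1.2.2.1] true OR true = true
[1.1.1.2.2] NOT true = false
[1.1.1.2] false AND false = false
[1.1.1] false AND false = false
[1.1] NOT false = true
[1.2.1.1] true AND true = true
[1.2.1] NOT true = false
[1.2.2] true AND true AND true = true
[1.2.3.2] exactly-one(true, false) = true
[1.2.3] false AND true = false
[1.2] false OR true OR false = true
[1] exactly-one(true, true) = false
[2] true → true = true
[root] false AND true = false
Overall: false → denied

Denied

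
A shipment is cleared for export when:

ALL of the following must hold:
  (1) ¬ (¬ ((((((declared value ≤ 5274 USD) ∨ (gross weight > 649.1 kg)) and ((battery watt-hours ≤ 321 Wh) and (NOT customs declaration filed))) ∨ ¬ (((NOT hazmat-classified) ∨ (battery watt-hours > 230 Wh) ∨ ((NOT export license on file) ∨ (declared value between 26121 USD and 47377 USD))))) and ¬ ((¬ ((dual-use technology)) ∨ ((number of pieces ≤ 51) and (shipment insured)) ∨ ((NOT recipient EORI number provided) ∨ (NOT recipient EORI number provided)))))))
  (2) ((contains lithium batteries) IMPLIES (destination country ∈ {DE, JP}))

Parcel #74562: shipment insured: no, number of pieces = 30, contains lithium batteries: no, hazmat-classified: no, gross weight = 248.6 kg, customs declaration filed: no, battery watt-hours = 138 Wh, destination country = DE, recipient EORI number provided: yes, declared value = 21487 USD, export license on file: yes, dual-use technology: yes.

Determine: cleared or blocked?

Blocked

Atomic conditions:
  declared value ≤ 5274 USD: 21487 ≤ 5274 is false
  gross weight > 649.1 kg: 248.6 > 649.1 is false
  battery watt-hours ≤ 321 Wh: 138 ≤ 321 is true
  NOT customs declaration filed: no → true
  NOT hazmat-classified: no → true
  battery watt-hours > 230 Wh: 138 > 230 is false
  NOT export license on file: yes → false
  declared value between 26121 USD and 47377 USD: 21487 in [26121, 47377] is false
  dual-use technology: yes → true
  number of pieces ≤ 51: 30 ≤ 51 is true
  shipment insured: no → false
  NOT recipient EORI number provided: yes → false
  contains lithium batteries: no → false
  destination country ∈ {DE, JP}: DE is in the set → true
Combine:
[1.1.1.1.1.1] false OR false = false
[1.1.1.1.1.2] true AND true = true
[1.1.1.1.1] false AND true = false
[1.1.1.1.2.1.3] false OR false = false
[1.1.1.1.2.1] true OR false OR false = true
[1.1.1.1.2] NOT true = false
[1.1.1.1] false OR false = false
[1.1.1.2.1.1] NOT true = false
[1.1.1.2.1.2] true AND false = false
[1.1.1.2.1.3] false OR false = false
[1.1.1.2.1] false OR false OR false = false
[1.1.1.2] NOT false = true
[1.1.1] false AND true = false
[1.1] NOT false = true
[1] NOT true = false
[2] false → true (antecedent false ⇒ implication holds) = true
[root] false AND true = false
Overall: false → blocked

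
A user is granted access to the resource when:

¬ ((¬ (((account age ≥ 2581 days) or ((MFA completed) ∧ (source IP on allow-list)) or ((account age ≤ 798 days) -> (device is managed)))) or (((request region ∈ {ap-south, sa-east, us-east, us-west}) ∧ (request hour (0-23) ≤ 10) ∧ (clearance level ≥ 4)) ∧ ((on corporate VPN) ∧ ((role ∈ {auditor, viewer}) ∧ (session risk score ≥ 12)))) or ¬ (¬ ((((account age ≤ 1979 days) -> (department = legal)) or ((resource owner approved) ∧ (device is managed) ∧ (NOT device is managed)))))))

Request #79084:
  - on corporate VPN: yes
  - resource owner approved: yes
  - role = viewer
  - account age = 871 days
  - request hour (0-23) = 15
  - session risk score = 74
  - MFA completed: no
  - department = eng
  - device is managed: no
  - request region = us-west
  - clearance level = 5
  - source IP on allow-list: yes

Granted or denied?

Atomic conditions:
  account age ≥ 2581 days: 871 ≥ 2581 is false
  MFA completed: no → false
  source IP on allow-list: yes → true
  account age ≤ 798 days: 871 ≤ 798 is false
  device is managed: no → false
  request region ∈ {ap-south, sa-east, us-east, us-west}: us-west is in the set → true
  request hour (0-23) ≤ 10: 15 ≤ 10 is false
  clearance level ≥ 4: 5 ≥ 4 is true
  on corporate VPN: yes → true
  role ∈ {auditor, viewer}: viewer is in the set → true
  session risk score ≥ 12: 74 ≥ 12 is true
  account age ≤ 1979 days: 871 ≤ 1979 is true
  department = legal: eng == legal is false
  resource owner approved: yes → true
  NOT device is managed: no → true
Combine:
[1.1.1.2] false AND true = false
[1.1.1.3] false → false (antecedent false ⇒ implication holds) = true
[1.1.1] false OR false OR true = true
[1.1] NOT true = false
[1.2.1] true AND false AND true = false
[1.2.2.2] true AND true = true
[1.2.2] true AND true = true
[1.2] false AND true = false
[1.3.1.1.1] true → false = false
[1.3.1.1.2] true AND false AND true = false
[1.3.1.1] false OR false = false
[1.3.1] NOT false = true
[1.3] NOT true = false
[1] false OR false OR false = false
[root] NOT false = true
Overall: true → granted

Granted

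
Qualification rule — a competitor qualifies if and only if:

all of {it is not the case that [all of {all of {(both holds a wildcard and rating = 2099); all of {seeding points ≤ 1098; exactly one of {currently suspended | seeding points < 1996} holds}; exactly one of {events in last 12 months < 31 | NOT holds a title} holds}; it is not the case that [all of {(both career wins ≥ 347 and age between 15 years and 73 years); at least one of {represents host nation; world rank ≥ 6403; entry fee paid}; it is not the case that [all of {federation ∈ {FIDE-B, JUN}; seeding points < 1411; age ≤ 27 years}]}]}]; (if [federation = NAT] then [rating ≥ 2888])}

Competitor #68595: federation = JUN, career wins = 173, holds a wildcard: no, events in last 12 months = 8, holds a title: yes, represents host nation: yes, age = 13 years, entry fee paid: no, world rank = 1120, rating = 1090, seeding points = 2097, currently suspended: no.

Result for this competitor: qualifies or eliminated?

Atomic conditions:
  holds a wildcard: no → false
  rating = 2099: 1090 == 2099 is false
  seeding points ≤ 1098: 2097 ≤ 1098 is false
  currently suspended: no → false
  seeding points < 1996: 2097 < 1996 is false
  events in last 12 months < 31: 8 < 31 is true
  NOT holds a title: yes → false
  career wins ≥ 347: 173 ≥ 347 is false
  age between 15 years and 73 years: 13 in [15, 73] is false
  represents host nation: yes → true
  world rank ≥ 6403: 1120 ≥ 6403 is false
  entry fee paid: no → false
  federation ∈ {FIDE-B, JUN}: JUN is in the set → true
  seeding points < 1411: 2097 < 1411 is false
  age ≤ 27 years: 13 ≤ 27 is true
  federation = NAT: JUN == NAT is false
  rating ≥ 2888: 1090 ≥ 2888 is false
Combine:
[1.1.1.1] false AND false = false
[1.1.1.2.2] exactly-one(false, false) = false
[1.1.1.2] false AND false = false
[1.1.1.3] exactly-one(true, false) = true
[1.1.1] false AND false AND true = false
[1.1.2.1.1] false AND false = false
[1.1.2.1.2] true OR false OR false = true
[1.1.2.1.3.1] true AND false AND true = false
[1.1.2.1.3] NOT false = true
[1.1.2.1] false AND true AND true = false
[1.1.2] NOT false = true
[1.1] false AND true = false
[1] NOT false = true
[2] false → false (antecedent false ⇒ implication holds) = true
[root] true AND true = true
Overall: true → qualifies

Qualifies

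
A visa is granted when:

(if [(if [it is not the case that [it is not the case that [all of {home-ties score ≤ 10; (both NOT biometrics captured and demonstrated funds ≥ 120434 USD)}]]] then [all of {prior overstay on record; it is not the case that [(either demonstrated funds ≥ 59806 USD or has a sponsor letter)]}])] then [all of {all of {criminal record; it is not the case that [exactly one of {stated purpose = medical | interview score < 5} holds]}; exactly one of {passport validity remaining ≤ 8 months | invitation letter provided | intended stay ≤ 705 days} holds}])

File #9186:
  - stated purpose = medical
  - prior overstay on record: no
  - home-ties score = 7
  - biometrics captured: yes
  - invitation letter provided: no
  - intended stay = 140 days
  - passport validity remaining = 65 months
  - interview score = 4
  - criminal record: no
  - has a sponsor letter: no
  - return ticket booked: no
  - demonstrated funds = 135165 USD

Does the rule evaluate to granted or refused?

Refused

Atomic conditions:
  home-ties score ≤ 10: 7 ≤ 10 is true
  NOT biometrics captured: yes → false
  demonstrated funds ≥ 120434 USD: 135165 ≥ 120434 is true
  prior overstay on record: no → false
  demonstrated funds ≥ 59806 USD: 135165 ≥ 59806 is true
  has a sponsor letter: no → false
  criminal record: no → false
  stated purpose = medical: medical == medical is true
  interview score < 5: 4 < 5 is true
  passport validity remaining ≤ 8 months: 65 ≤ 8 is false
  invitation letter provided: no → false
  intended stay ≤ 705 days: 140 ≤ 705 is true
Combine:
[1.1.1.1.2] false AND true = false
[1.1.1.1] true AND false = false
[1.1.1] NOT false = true
[1.1] NOT true = false
[1.2.2.1] true OR false = true
[1.2.2] NOT true = false
[1.2] false AND false = false
[1] false → false (antecedent false ⇒ implication holds) = true
[2.1.2.1] exactly-one(true, true) = false
[2.1.2] NOT false = true
[2.1] false AND true = false
[2.2] exactly-one(false, false, true) = true
[2] false AND true = false
[root] true → false = false
Overall: false → refused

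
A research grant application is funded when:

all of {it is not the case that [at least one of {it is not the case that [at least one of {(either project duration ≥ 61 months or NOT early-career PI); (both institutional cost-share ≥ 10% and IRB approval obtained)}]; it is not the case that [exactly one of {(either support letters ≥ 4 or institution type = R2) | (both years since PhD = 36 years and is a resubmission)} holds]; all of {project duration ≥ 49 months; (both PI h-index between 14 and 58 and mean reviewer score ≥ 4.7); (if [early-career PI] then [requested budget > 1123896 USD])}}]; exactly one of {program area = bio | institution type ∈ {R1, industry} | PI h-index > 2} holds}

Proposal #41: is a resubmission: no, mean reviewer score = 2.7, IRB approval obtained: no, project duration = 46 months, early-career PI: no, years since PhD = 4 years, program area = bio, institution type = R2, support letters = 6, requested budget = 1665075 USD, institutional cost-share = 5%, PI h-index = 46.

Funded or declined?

Atomic conditions:
  project duration ≥ 61 months: 46 ≥ 61 is false
  NOT early-career PI: no → true
  institutional cost-share ≥ 10%: 5 ≥ 10 is false
  IRB approval obtained: no → false
  support letters ≥ 4: 6 ≥ 4 is true
  institution type = R2: R2 == R2 is true
  years since PhD = 36 years: 4 == 36 is false
  is a resubmission: no → false
  project duration ≥ 49 months: 46 ≥ 49 is false
  PI h-index between 14 and 58: 46 in [14, 58] is true
  mean reviewer score ≥ 4.7: 2.7 ≥ 4.7 is false
  early-career PI: no → false
  requested budget > 1123896 USD: 1665075 > 1123896 is true
  program area = bio: bio == bio is true
  institution type ∈ {R1, industry}: R2 is not in the set → false
  PI h-index > 2: 46 > 2 is true
Combine:
[1.1.1.1.1] false OR true = true
[1.1.1.1.2] false AND false = false
[1.1.1.1] true OR false = true
[1.1.1] NOT true = false
[1.1.2.1.1] true OR true = true
[1.1.2.1.2] false AND false = false
[1.1.2.1] exactly-one(true, false) = true
[1.1.2] NOT true = false
[1.1.3.2] true AND false = false
[1.1.3.3] false → true (antecedent false ⇒ implication holds) = true
[1.1.3] false AND false AND true = false
[1.1] false OR false OR false = false
[1] NOT false = true
[2] exactly-one(true, false, true) = false
[root] true AND false = false
Overall: false → declined

Declined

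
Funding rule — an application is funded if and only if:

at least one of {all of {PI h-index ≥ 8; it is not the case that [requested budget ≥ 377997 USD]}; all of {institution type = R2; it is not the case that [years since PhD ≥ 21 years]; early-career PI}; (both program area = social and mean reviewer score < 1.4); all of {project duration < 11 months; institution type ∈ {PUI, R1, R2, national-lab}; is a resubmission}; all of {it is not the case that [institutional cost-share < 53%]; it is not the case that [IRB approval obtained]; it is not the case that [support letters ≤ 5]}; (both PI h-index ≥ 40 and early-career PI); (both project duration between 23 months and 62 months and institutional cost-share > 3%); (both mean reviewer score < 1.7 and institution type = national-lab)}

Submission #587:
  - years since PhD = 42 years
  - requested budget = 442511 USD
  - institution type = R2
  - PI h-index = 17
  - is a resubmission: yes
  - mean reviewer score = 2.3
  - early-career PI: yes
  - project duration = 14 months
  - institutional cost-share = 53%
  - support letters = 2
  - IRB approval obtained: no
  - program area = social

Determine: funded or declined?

Atomic conditions:
  PI h-index ≥ 8: 17 ≥ 8 is true
  requested budget ≥ 377997 USD: 442511 ≥ 377997 is true
  institution type = R2: R2 == R2 is true
  years since PhD ≥ 21 years: 42 ≥ 21 is true
  early-career PI: yes → true
  program area = social: social == social is true
  mean reviewer score < 1.4: 2.3 < 1.4 is false
  project duration < 11 months: 14 < 11 is false
  institution type ∈ {PUI, R1, R2, national-lab}: R2 is in the set → true
  is a resubmission: yes → true
  institutional cost-share < 53%: 53 < 53 is false
  IRB approval obtained: no → false
  support letters ≤ 5: 2 ≤ 5 is true
  PI h-index ≥ 40: 17 ≥ 40 is false
  project duration between 23 months and 62 months: 14 in [23, 62] is false
  institutional cost-share > 3%: 53 > 3 is true
  mean reviewer score < 1.7: 2.3 < 1.7 is false
  institution type = national-lab: R2 == national-lab is false
Combine:
[1.2] NOT true = false
[1] true AND false = false
[2.2] NOT true = false
[2] true AND false AND true = false
[3] true AND false = false
[4] false AND true AND true = false
[5.1] NOT false = true
[5.2] NOT false = true
[5.3] NOT true = false
[5] true AND true AND false = false
[6] false AND true = false
[7] false AND true = false
[8] false AND false = false
[root] false OR false OR false OR false OR false OR false OR false OR false = false
Overall: false → declined

Declined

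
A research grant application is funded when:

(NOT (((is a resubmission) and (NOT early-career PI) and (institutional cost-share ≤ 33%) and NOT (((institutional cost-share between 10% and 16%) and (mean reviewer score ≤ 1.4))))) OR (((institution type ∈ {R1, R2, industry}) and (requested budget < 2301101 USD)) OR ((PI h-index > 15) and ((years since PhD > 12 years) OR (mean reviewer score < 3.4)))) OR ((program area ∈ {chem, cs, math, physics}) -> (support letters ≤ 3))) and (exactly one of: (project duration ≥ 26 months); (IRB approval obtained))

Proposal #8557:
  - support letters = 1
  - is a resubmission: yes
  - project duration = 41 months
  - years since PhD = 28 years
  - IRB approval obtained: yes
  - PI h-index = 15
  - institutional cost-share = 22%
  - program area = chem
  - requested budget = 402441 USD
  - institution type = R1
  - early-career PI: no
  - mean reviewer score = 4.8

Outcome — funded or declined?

Declined

Atomic conditions:
  is a resubmission: yes → true
  NOT early-career PI: no → true
  institutional cost-share ≤ 33%: 22 ≤ 33 is true
  institutional cost-share between 10% and 16%: 22 in [10, 16] is false
  mean reviewer score ≤ 1.4: 4.8 ≤ 1.4 is false
  institution type ∈ {R1, R2, industry}: R1 is in the set → true
  requested budget < 2301101 USD: 402441 < 2301101 is true
  PI h-index > 15: 15 > 15 is false
  years since PhD > 12 years: 28 > 12 is true
  mean reviewer score < 3.4: 4.8 < 3.4 is false
  program area ∈ {chem, cs, math, physics}: chem is in the set → true
  support letters ≤ 3: 1 ≤ 3 is true
  project duration ≥ 26 months: 41 ≥ 26 is true
  IRB approval obtained: yes → true
Combine:
[1.1.1.4.1] false AND false = false
[1.1.1.4] NOT false = true
[1.1.1] true AND true AND true AND true = true
[1.1] NOT true = false
[1.2.1] true AND true = true
[1.2.2.2] true OR false = true
[1.2.2] false AND true = false
[1.2] true OR false = true
[1.3] true → true = true
[1] false OR true OR true = true
[2] exactly-one(true, true) = false
[root] true AND false = false
Overall: false → declined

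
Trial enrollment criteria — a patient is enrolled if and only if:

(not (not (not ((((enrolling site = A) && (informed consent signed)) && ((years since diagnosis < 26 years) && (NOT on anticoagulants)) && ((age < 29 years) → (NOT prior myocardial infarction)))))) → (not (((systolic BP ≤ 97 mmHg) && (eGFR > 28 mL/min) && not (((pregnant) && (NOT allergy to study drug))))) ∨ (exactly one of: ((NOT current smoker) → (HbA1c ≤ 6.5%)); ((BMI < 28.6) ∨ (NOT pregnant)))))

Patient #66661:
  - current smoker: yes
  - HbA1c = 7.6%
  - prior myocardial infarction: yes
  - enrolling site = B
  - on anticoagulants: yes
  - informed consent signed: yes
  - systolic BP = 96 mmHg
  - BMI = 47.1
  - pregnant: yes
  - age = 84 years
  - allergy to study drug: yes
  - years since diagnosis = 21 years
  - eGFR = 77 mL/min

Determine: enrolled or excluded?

Enrolled

Atomic conditions:
  enrolling site = A: B == A is false
  informed consent signed: yes → true
  years since diagnosis < 26 years: 21 < 26 is true
  NOT on anticoagulants: yes → false
  age < 29 years: 84 < 29 is false
  NOT prior myocardial infarction: yes → false
  systolic BP ≤ 97 mmHg: 96 ≤ 97 is true
  eGFR > 28 mL/min: 77 > 28 is true
  pregnant: yes → true
  NOT allergy to study drug: yes → false
  NOT current smoker: yes → false
  HbA1c ≤ 6.5%: 7.6 ≤ 6.5 is false
  BMI < 28.6: 47.1 < 28.6 is false
  NOT pregnant: yes → false
Combine:
[1.1.1.1.1] false AND true = false
[1.1.1.1.2] true AND false = false
[1.1.1.1.3] false → false (antecedent false ⇒ implication holds) = true
[1.1.1.1] false AND false AND true = false
[1.1.1] NOT false = true
[1.1] NOT true = false
[1] NOT false = true
[2.1.1.3.1] true AND false = false
[2.1.1.3] NOT false = true
[2.1.1] true AND true AND true = true
[2.1] NOT true = false
[2.2.1] false → false (antecedent false ⇒ implication holds) = true
[2.2.2] false OR false = false
[2.2] exactly-one(true, false) = true
[2] false OR true = true
[root] true → true = true
Overall: true → enrolled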